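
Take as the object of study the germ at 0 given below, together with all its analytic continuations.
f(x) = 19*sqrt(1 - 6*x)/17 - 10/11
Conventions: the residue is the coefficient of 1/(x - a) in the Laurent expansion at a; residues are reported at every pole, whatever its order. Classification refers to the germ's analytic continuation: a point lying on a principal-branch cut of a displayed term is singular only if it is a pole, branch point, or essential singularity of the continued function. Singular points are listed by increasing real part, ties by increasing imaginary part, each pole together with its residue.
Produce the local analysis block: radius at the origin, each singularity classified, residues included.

Branch term (19/17)*sqrt(1 - x/(1/6)): its argument vanishes at x = 1/6, a square-root branch point, modulus 1/6.
The radius of convergence is the smallest modulus among the singular points: 1/6.

Radius of convergence at 0: 1/6.
At 1/6: an algebraic (square-root) branch point.


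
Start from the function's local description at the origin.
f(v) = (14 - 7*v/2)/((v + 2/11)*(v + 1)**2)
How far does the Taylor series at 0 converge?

Denominator factor (v + 2/11): pole of order 1 at -2/11, modulus 2/11.
Denominator factor (v + 1)^2: pole of order 2 at -1, modulus 1.
The radius of convergence is the smallest modulus among the singular points: 2/11.

The radius of convergence is 2/11.


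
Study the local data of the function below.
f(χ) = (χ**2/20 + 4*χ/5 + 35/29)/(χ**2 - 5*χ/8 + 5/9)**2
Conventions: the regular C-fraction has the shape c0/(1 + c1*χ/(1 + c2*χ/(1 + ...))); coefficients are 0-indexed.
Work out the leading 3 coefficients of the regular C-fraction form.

The regular C-fraction coefficients are [567/145, -2039/700, 13239809/5709200].

Taylor coefficients (expand at 0): a_0 = 567/145, a_1 = 165159/14500, a_2 = 1569213/232000.
c0 = a_0 = 567/145. Peel one level at a time: if S = 1 + c*χ/S' with S'(0) = 1, then c is the χ-coefficient of S and S' = c*χ/(S - 1).
S_1 = c0/f = 1 + (-2039/700)*χ + (13239809/1960000)*χ^2 + ...; c1 = -2039/700.
S_2 = c1*χ/(S_1 - 1) = 1 + (13239809/5709200)*χ + ...; c2 = 13239809/5709200.


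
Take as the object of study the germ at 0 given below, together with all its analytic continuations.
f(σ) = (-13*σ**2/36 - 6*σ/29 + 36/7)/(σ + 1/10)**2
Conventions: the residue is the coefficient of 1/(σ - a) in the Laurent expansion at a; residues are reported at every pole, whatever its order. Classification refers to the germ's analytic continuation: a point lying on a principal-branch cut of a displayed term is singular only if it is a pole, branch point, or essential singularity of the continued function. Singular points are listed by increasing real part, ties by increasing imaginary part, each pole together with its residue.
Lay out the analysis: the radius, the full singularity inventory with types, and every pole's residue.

Radius of convergence at 0: 1/10.
At -1/10: a pole of order 2; residue -703/5220.

Denominator factor (σ + 1/10)^2: pole of order 2 at -1/10, modulus 1/10.
The radius of convergence is the smallest modulus among the singular points: 1/10.
At the order-2 pole -1/10 set g(σ) = (σ - (-1/10))^2*f(σ) = -13*σ**2/36 - 6*σ/29 + 36/7.
Order-2 pole: residue = g'(a); g'(-1/10) = -703/5220, so the residue is -703/5220.


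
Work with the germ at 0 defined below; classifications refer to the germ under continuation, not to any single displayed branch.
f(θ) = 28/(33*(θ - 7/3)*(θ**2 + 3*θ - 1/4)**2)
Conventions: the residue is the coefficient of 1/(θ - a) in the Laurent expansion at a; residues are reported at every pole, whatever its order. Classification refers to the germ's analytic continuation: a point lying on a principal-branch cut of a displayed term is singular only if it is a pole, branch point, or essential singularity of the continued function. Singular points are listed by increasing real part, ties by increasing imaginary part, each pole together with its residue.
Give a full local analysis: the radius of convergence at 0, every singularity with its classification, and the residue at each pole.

Denominator factor (θ**2 + 3*θ - 1/4)^2: discriminant 10, real irrational roots -3/2 + (1/2)*sqrt(10) and -3/2 - (1/2)*sqrt(10); poles of order 2, moduli -3/2 + (1/2)*sqrt(10) and 3/2 + (1/2)*sqrt(10).
Denominator factor (θ - 7/3): pole of order 1 at 7/3, modulus 7/3.
The radius of convergence is the smallest modulus among the singular points: -3/2 + (1/2)*sqrt(10).
The factor θ**2 + 3*θ - 1/4 splits as (θ - a)(θ - a') with a = -3/2 - (1/2)*sqrt(10), a' = -3/2 + (1/2)*sqrt(10). At the order-2 pole a set g(θ) = (θ - a)^2*f(θ) = [28/(33*(θ - 7/3))] / (θ - a')^2.
Order-2 pole: residue = g'(a); g'(-3/2 - (1/2)*sqrt(10)) = -6048/2119931 - (166796/52998275)*sqrt(10), so the residue is -6048/2119931 - (166796/52998275)*sqrt(10).
The factor θ**2 + 3*θ - 1/4 splits as (θ - a)(θ - a') with a = -3/2 + (1/2)*sqrt(10), a' = -3/2 - (1/2)*sqrt(10). At the order-2 pole a set g(θ) = (θ - a)^2*f(θ) = [28/(33*(θ - 7/3))] / (θ - a')^2.
Order-2 pole: residue = g'(a); g'(-3/2 + (1/2)*sqrt(10)) = -6048/2119931 + (166796/52998275)*sqrt(10), so the residue is -6048/2119931 + (166796/52998275)*sqrt(10).
At the order-1 pole 7/3 set g(θ) = (θ - (7/3))*f(θ) = 28/(33*(θ**2 + 3*θ - 1/4)**2).
Simple pole: residue = g(a) at a = 7/3, which is 12096/2119931.
List the singular points by increasing real part (a conjugate pair: the negative imaginary part first).

Radius of convergence at 0: -3/2 + (1/2)*sqrt(10).
At -3/2 - (1/2)*sqrt(10): a pole of order 2; residue -6048/2119931 - (166796/52998275)*sqrt(10).
At -3/2 + (1/2)*sqrt(10): a pole of order 2; residue -6048/2119931 + (166796/52998275)*sqrt(10).
At 7/3: a pole of order 1; residue 12096/2119931.


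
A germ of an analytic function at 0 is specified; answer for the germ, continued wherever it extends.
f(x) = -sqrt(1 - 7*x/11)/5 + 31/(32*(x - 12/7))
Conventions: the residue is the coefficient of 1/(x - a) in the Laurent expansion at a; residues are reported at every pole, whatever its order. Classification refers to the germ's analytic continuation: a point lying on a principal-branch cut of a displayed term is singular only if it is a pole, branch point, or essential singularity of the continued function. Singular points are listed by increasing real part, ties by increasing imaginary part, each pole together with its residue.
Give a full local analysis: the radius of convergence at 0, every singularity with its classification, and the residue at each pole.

Denominator factor (x - 12/7): pole of order 1 at 12/7, modulus 12/7.
Branch term (-1/5)*sqrt(1 - x/(11/7)): its argument vanishes at x = 11/7, a square-root branch point, modulus 11/7.
The radius of convergence is the smallest modulus among the singular points: 11/7.
The branch term is analytic at 12/7 and contributes nothing to the residue; only the rational part matters.
At the order-1 pole 12/7 set g(x) = (x - (12/7))*(rational part) = 31/32.
Simple pole: residue = g(a) at a = 12/7, which is 31/32.
List the singular points by increasing real part (a conjugate pair: the negative imaginary part first).

Radius of convergence at 0: 11/7.
At 11/7: an algebraic (square-root) branch point.
At 12/7: a pole of order 1; residue 31/32.


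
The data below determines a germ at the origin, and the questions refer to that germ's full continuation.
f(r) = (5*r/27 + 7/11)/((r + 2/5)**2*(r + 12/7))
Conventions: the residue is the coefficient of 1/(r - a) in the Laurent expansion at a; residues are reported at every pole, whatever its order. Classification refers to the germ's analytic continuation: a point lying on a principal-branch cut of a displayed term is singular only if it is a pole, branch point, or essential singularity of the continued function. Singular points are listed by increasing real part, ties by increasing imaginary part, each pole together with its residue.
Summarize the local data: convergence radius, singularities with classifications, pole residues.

Radius of convergence at 0: 2/5.
At -12/7: a pole of order 1; residue 38675/209484.
At -2/5: a pole of order 2; residue -38675/209484.

Denominator factor (r + 12/7): pole of order 1 at -12/7, modulus 12/7.
Denominator factor (r + 2/5)^2: pole of order 2 at -2/5, modulus 2/5.
The radius of convergence is the smallest modulus among the singular points: 2/5.
At the order-1 pole -12/7 set g(r) = (r - (-12/7))*f(r) = (5*r/27 + 7/11)/(r + 2/5)**2.
Simple pole: residue = g(a) at a = -12/7, which is 38675/209484.
At the order-2 pole -2/5 set g(r) = (r - (-2/5))^2*f(r) = (5*r/27 + 7/11)/(r + 12/7).
Order-2 pole: residue = g'(a); g'(-2/5) = -38675/209484, so the residue is -38675/209484.
List the singular points by increasing real part (a conjugate pair: the negative imaginary part first).


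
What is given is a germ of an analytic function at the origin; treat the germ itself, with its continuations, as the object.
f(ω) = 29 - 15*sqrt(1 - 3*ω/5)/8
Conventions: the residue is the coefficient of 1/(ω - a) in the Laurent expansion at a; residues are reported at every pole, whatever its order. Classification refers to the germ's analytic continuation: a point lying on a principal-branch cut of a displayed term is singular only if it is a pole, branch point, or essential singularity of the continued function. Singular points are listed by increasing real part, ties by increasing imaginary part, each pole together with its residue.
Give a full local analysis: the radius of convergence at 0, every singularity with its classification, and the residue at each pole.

Branch term (-15/8)*sqrt(1 - ω/(5/3)): its argument vanishes at ω = 5/3, a square-root branch point, modulus 5/3.
The radius of convergence is the smallest modulus among the singular points: 5/3.

Radius of convergence at 0: 5/3.
At 5/3: an algebraic (square-root) branch point.


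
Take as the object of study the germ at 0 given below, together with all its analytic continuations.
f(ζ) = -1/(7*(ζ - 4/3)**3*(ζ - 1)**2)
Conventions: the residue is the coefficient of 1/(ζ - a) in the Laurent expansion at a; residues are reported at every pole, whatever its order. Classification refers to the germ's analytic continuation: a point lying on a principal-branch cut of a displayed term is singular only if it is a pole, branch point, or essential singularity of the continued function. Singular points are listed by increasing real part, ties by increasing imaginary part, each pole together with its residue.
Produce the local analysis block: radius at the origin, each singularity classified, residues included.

Radius of convergence at 0: 1.
At 1: a pole of order 2; residue 243/7.
At 4/3: a pole of order 3; residue -243/7.

Denominator factor (ζ - 1)^2: pole of order 2 at 1, modulus 1.
Denominator factor (ζ - 4/3)^3: pole of order 3 at 4/3, modulus 4/3.
The radius of convergence is the smallest modulus among the singular points: 1.
At the order-2 pole 1 set g(ζ) = (ζ - (1))^2*f(ζ) = -1/(7*(ζ - 4/3)**3).
Order-2 pole: residue = g'(a); g'(1) = 243/7, so the residue is 243/7.
At the order-3 pole 4/3 set g(ζ) = (ζ - (4/3))^3*f(ζ) = -1/(7*(ζ - 1)**2).
Order-3 pole: residue = g''(a)/2; g''(4/3) = -486/7, so the residue is -243/7.
List the singular points by increasing real part (a conjugate pair: the negative imaginary part first).


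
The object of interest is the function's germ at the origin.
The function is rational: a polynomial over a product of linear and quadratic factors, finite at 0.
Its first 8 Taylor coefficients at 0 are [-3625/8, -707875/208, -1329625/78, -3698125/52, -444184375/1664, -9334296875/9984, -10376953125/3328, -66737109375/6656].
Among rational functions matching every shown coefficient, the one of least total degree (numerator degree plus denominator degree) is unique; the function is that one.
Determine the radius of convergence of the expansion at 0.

No rational of total degree below 5 reproduces all 8 coefficients; solving the [2/3] Pade equations on them gives f(v) = (7*v**2/6 + 4*v/13 + 29)/(v - 2/5)**3, whose expansion matches every shown term.
Denominator factor (v - 2/5)^3: pole of order 3 at 2/5, modulus 2/5.
The radius of convergence is the smallest modulus among the singular points: 2/5.

The radius of convergence is 2/5.


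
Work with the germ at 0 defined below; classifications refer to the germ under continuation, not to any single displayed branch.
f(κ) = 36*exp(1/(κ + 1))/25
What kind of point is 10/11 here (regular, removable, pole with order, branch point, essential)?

The point is a regular point.

There is no denominator, hence no pole anywhere.
The essential point of exp(1/(κ - (-1))) is -1, not 10/11.
So the germ continues analytically to 10/11.


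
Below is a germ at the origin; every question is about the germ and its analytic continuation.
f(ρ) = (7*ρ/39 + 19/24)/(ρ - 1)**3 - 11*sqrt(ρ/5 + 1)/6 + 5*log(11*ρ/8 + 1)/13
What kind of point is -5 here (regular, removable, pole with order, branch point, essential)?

The term (-11/6)*sqrt(1 - ρ/(-5)) has argument 1 - -5/(-5) = 0 at -5: a square-root (algebraic, two-sheeted) branch point; the remaining terms are analytic or single-valued there.

The point is an algebraic (square-root) branch point.


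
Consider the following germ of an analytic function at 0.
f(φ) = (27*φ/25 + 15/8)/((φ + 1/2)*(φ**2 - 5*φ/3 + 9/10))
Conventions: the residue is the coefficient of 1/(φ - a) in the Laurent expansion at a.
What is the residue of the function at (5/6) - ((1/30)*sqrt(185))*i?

The factor φ**2 - 5*φ/3 + 9/10 splits as (φ - a)(φ - a') with a = (5/6) - ((1/30)*sqrt(185))*i, a' = (5/6) + ((1/30)*sqrt(185))*i. At the order-1 pole a set g(φ) = (φ - a)*f(φ) = [(27*φ/25 + 15/8)/(φ + 1/2)] / (φ - a').
Simple pole: residue = g(a) at a = (5/6) - ((1/30)*sqrt(185))*i, which is (-801/2380) + ((477/2975)*sqrt(185))*i.

The residue is (-801/2380) + ((477/2975)*sqrt(185))*i.


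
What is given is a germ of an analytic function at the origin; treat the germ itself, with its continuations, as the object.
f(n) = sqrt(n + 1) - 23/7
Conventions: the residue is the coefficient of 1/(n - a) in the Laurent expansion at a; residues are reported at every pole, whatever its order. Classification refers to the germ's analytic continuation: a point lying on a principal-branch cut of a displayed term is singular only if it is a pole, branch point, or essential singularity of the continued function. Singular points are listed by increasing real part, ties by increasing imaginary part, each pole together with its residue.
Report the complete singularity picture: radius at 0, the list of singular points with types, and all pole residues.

Branch term (1)*sqrt(1 - n/(-1)): its argument vanishes at n = -1, a square-root branch point, modulus 1.
The radius of convergence is the smallest modulus among the singular points: 1.

Radius of convergence at 0: 1.
At -1: an algebraic (square-root) branch point.


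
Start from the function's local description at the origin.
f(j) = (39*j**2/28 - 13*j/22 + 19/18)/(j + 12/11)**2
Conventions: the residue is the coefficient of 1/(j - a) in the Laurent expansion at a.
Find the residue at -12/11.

The residue is -559/154.

At the order-2 pole -12/11 set g(j) = (j - (-12/11))^2*f(j) = 39*j**2/28 - 13*j/22 + 19/18.
Order-2 pole: residue = g'(a); g'(-12/11) = -559/154, so the residue is -559/154.


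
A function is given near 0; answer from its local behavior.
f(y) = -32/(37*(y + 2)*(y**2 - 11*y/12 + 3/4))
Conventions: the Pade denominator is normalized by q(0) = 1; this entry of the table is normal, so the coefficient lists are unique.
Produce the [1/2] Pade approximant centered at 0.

Taylor coefficients needed (expand at 0): a_0 = -64/111, a_1 = -416/999, a_2 = 1040/8991, a_3 = 62200/80919.
Write the denominator as Q(y) = 1 + q1*y + q2*y^2. Requiring Q*f - P = O(y^4) with deg P <= 1 kills the coefficients of y^2..y^3 in Q*f:
  y^2: a_2 + q1*a_1 + q2*a_0 = 0, i.e. 1040/8991 + (-416/999)*q1 + (-64/111)*q2 = 0.
  y^3: a_3 + q1*a_2 + q2*a_1 = 0, i.e. 62200/80919 + (1040/8991)*q1 + (-416/999)*q2 = 0.
Solving this linear system: q1 = -385/234, q2 = 25/18.
The numerator is Q*f truncated at degree 1: P0 = a_0 = -64/111; P1 = a_1 + q1*a_0 = 256/481.

The Pade approximant has numerator coefficients [-64/111, 256/481]; denominator coefficients [1, -385/234, 25/18].


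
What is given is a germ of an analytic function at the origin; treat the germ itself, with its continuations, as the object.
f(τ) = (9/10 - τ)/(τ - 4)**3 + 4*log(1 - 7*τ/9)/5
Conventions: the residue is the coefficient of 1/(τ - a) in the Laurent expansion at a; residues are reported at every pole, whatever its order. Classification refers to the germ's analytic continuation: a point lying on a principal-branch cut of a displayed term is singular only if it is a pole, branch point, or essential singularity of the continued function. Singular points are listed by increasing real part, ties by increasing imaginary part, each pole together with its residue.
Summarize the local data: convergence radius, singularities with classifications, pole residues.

Radius of convergence at 0: 9/7.
At 9/7: a logarithmic branch point.
At 4: a pole of order 3; residue 0.

Denominator factor (τ - 4)^3: pole of order 3 at 4, modulus 4.
Branch term (4/5)*log(1 - τ/(9/7)): its argument vanishes at τ = 9/7, a logarithmic branch point, modulus 9/7.
The radius of convergence is the smallest modulus among the singular points: 9/7.
The branch term is analytic at 4 and contributes nothing to the residue; only the rational part matters.
At the order-3 pole 4 set g(τ) = (τ - (4))^3*(rational part) = 9/10 - τ.
Order-3 pole: residue = g''(a)/2; g''(4) = 0, so the residue is 0.
List the singular points by increasing real part (a conjugate pair: the negative imaginary part first).


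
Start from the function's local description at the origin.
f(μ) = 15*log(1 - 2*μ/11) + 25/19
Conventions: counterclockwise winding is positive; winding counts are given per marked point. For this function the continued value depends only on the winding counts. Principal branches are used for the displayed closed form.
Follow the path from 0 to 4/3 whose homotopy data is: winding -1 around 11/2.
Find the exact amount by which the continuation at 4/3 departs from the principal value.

The rational part is single-valued and drops out of the difference; each branch term changes only by its own monodromy.
(15)*log(1 - μ/(11/2)): each positive loop around 11/2 adds 2*pi*i to the log, so winding -1 contributes (15)*(-1)*2*pi*i = -(30)*pi*i.
Summing the contributions at μ = 4/3 gives -(30)*pi*i.

Continued minus principal equals -(30)*pi*i.


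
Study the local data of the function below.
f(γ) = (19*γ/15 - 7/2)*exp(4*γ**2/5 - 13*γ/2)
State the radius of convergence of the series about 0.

The factor exp(4*γ**2/5 - 13*γ/2) is entire and contributes no finite singular point.
The polynomial part has no poles.
No finite singular points: the Taylor series at 0 converges everywhere.

The radius of convergence is infinite.


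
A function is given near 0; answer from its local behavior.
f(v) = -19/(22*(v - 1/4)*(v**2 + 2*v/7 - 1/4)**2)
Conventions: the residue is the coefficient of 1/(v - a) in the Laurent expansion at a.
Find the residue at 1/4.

At the order-1 pole 1/4 set g(v) = (v - (1/4))*f(v) = -19/(22*(v**2 + 2*v/7 - 1/4)**2).
Simple pole: residue = g(a) at a = 1/4, which is -119168/1859.

The residue is -119168/1859.


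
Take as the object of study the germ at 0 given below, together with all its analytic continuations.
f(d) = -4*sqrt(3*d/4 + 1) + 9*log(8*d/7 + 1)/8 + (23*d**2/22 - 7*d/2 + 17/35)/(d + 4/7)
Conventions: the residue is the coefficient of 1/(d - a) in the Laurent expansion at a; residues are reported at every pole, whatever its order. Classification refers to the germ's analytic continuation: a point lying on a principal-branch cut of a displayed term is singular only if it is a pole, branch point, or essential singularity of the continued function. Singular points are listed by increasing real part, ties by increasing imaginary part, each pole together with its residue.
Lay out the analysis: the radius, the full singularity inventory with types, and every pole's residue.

Radius of convergence at 0: 4/7.
At -4/3: an algebraic (square-root) branch point.
At -7/8: a logarithmic branch point.
At -4/7: a pole of order 1; residue 7619/2695.

Denominator factor (d + 4/7): pole of order 1 at -4/7, modulus 4/7.
Branch term (-4)*sqrt(1 - d/(-4/3)): its argument vanishes at d = -4/3, a square-root branch point, modulus 4/3.
Branch term (9/8)*log(1 - d/(-7/8)): its argument vanishes at d = -7/8, a logarithmic branch point, modulus 7/8.
The radius of convergence is the smallest modulus among the singular points: 4/7.
The branch terms are analytic at -4/7 and contribute nothing to the residue; only the rational part matters.
At the order-1 pole -4/7 set g(d) = (d - (-4/7))*(rational part) = 23*d**2/22 - 7*d/2 + 17/35.
Simple pole: residue = g(a) at a = -4/7, which is 7619/2695.
List the singular points by increasing real part (a conjugate pair: the negative imaginary part first).


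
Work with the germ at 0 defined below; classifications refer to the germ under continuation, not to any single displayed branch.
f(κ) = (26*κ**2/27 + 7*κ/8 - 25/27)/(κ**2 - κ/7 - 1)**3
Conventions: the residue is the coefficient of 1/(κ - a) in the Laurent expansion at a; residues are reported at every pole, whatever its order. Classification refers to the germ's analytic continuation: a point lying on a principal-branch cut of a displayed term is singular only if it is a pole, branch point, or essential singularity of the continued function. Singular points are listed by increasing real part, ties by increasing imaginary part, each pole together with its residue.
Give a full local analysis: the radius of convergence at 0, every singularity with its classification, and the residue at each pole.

Radius of convergence at 0: -1/14 + (1/14)*sqrt(197).
At 1/14 - (1/14)*sqrt(197): a pole of order 3; residue (25727401/1651400568)*sqrt(197).
At 1/14 + (1/14)*sqrt(197): a pole of order 3; residue -(25727401/1651400568)*sqrt(197).


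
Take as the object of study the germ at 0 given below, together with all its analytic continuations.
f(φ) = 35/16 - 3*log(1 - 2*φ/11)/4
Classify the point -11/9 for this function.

The point is a regular point.

There is no denominator, hence no pole anywhere.
Branch term log(1 - φ/(11/2)): argument at -11/9 is 11/9, nonzero, so -11/9 is not its branch point (a point on a principal cut is still regular for the continued germ).
So the germ continues analytically to -11/9.


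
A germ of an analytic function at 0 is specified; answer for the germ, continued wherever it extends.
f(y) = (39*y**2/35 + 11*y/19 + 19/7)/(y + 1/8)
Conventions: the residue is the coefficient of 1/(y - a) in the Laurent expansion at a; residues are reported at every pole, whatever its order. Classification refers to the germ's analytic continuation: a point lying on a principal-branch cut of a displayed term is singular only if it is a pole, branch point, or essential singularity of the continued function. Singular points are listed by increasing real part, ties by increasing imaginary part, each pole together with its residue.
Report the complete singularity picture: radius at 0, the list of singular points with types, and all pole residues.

Radius of convergence at 0: 1/8.
At -1/8: a pole of order 1; residue 113181/42560.

Denominator factor (y + 1/8): pole of order 1 at -1/8, modulus 1/8.
The radius of convergence is the smallest modulus among the singular points: 1/8.
At the order-1 pole -1/8 set g(y) = (y - (-1/8))*f(y) = 39*y**2/35 + 11*y/19 + 19/7.
Simple pole: residue = g(a) at a = -1/8, which is 113181/42560.


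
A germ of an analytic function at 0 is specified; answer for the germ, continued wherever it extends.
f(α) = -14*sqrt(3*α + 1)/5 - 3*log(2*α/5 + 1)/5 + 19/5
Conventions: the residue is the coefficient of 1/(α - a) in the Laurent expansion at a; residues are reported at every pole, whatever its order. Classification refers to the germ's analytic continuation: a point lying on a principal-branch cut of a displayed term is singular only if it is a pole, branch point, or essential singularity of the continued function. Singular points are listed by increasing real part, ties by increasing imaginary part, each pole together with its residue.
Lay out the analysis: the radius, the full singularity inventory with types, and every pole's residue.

Branch term (-14/5)*sqrt(1 - α/(-1/3)): its argument vanishes at α = -1/3, a square-root branch point, modulus 1/3.
Branch term (-3/5)*log(1 - α/(-5/2)): its argument vanishes at α = -5/2, a logarithmic branch point, modulus 5/2.
The radius of convergence is the smallest modulus among the singular points: 1/3.
List the singular points by increasing real part (a conjugate pair: the negative imaginary part first).

Radius of convergence at 0: 1/3.
At -5/2: a logarithmic branch point.
At -1/3: an algebraic (square-root) branch point.


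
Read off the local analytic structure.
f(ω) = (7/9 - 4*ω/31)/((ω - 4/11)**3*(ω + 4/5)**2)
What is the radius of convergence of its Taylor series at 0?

The radius of convergence is 4/11.

Denominator factor (ω - 4/11)^3: pole of order 3 at 4/11, modulus 4/11.
Denominator factor (ω + 4/5)^2: pole of order 2 at -4/5, modulus 4/5.
The radius of convergence is the smallest modulus among the singular points: 4/11.


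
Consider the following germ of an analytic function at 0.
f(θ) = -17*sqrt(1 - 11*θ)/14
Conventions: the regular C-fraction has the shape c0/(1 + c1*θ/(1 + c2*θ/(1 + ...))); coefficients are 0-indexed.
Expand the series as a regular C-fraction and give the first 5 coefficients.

Taylor coefficients (expand at 0): a_0 = -17/14, a_1 = 187/28, a_2 = 2057/112, a_3 = 22627/224, a_4 = 1244485/1792.
c0 = a_0 = -17/14. Peel one level at a time: if S = 1 + c*θ/S' with S'(0) = 1, then c is the θ-coefficient of S and S' = c*θ/(S - 1).
S_1 = c0/f = 1 + (11/2)*θ + (363/8)*θ^2 + ...; c1 = 11/2.
S_2 = c1*θ/(S_1 - 1) = 1 + (-33/4)*θ + (-121/16)*θ^2 + ...; c2 = -33/4.
S_3 = c2*θ/(S_2 - 1) = 1 + (-11/12)*θ + (-605/144)*θ^2 + ...; c3 = -11/12.
S_4 = c3*θ/(S_3 - 1) = 1 + (-55/12)*θ + ...; c4 = -55/12.

The regular C-fraction coefficients are [-17/14, 11/2, -33/4, -11/12, -55/12].


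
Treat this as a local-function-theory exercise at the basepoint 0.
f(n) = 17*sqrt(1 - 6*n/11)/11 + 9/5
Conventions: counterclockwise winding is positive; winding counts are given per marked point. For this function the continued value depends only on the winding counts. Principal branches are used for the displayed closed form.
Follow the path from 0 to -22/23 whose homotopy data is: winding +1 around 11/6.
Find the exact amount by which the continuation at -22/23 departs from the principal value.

Continued minus principal equals -(34/253)*sqrt(805).

The rational part is single-valued and drops out of the difference; each branch term changes only by its own monodromy.
(17/11)*sqrt(1 - n/(11/6)): winding +1 is odd, the square root flips sign, contributing -2*(17/11)*sqrt(1 - (-22/23)/(11/6)) = -2*(17/11)*sqrt(35/23) = -(34/253)*sqrt(805).
Summing the contributions at n = -22/23 gives -(34/253)*sqrt(805).


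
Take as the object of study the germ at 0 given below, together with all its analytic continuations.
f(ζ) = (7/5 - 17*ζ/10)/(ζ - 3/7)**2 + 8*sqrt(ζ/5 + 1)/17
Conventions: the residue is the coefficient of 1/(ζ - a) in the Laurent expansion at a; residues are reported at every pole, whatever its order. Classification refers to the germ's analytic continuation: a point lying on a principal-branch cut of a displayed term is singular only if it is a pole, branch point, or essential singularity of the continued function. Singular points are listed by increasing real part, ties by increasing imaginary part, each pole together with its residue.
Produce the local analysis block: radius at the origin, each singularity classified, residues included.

Radius of convergence at 0: 3/7.
At -5: an algebraic (square-root) branch point.
At 3/7: a pole of order 2; residue -17/10.

Denominator factor (ζ - 3/7)^2: pole of order 2 at 3/7, modulus 3/7.
Branch term (8/17)*sqrt(1 - ζ/(-5)): its argument vanishes at ζ = -5, a square-root branch point, modulus 5.
The radius of convergence is the smallest modulus among the singular points: 3/7.
The branch term is analytic at 3/7 and contributes nothing to the residue; only the rational part matters.
At the order-2 pole 3/7 set g(ζ) = (ζ - (3/7))^2*(rational part) = 7/5 - 17*ζ/10.
Order-2 pole: residue = g'(a); g'(3/7) = -17/10, so the residue is -17/10.
List the singular points by increasing real part (a conjugate pair: the negative imaginary part first).


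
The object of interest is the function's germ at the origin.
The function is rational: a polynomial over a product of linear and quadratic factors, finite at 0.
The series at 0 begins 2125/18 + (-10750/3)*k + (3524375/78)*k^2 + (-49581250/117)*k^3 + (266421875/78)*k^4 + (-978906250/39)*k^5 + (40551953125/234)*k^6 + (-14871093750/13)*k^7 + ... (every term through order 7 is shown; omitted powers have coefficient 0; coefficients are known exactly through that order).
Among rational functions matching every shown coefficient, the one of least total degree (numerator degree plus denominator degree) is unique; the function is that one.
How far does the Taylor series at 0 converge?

The radius of convergence is 1/5.

No rational of total degree below 5 reproduces all 8 coefficients; solving the [2/3] Pade equations on them gives f(k) = (30*k**2/13 - 29*k/2 + 17/18)/(k + 1/5)**3, whose expansion matches every shown term.
Denominator factor (k + 1/5)^3: pole of order 3 at -1/5, modulus 1/5.
The radius of convergence is the smallest modulus among the singular points: 1/5.


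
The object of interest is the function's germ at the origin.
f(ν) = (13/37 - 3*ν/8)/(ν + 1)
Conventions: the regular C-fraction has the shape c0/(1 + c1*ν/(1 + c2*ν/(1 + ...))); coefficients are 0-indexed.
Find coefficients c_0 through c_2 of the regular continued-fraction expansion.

The regular C-fraction coefficients are [13/37, 215/104, -111/104].

Taylor coefficients (expand at 0): a_0 = 13/37, a_1 = -215/296, a_2 = 215/296.
c0 = a_0 = 13/37. Peel one level at a time: if S = 1 + c*ν/S' with S'(0) = 1, then c is the ν-coefficient of S and S' = c*ν/(S - 1).
S_1 = c0/f = 1 + (215/104)*ν + (23865/10816)*ν^2 + ...; c1 = 215/104.
S_2 = c1*ν/(S_1 - 1) = 1 + (-111/104)*ν + ...; c2 = -111/104.


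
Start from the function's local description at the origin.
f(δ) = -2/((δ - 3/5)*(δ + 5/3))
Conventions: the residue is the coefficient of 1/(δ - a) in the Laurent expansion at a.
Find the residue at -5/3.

At the order-1 pole -5/3 set g(δ) = (δ - (-5/3))*f(δ) = -2/(δ - 3/5).
Simple pole: residue = g(a) at a = -5/3, which is 15/17.

The residue is 15/17.


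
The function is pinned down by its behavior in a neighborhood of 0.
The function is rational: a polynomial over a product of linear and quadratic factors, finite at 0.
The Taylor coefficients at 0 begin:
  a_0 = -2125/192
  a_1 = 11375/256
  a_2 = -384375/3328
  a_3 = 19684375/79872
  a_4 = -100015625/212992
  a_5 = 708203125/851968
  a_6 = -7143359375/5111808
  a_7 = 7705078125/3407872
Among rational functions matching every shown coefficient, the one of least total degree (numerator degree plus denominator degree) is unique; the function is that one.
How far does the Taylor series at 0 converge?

The radius of convergence is 4/5.

No rational of total degree below 5 reproduces all 8 coefficients; solving the [2/3] Pade equations on them gives f(λ) = (-5*λ**2/13 + 3*λ/2 - 17/3)/(λ + 4/5)**3, whose expansion matches every shown term.
Denominator factor (λ + 4/5)^3: pole of order 3 at -4/5, modulus 4/5.
The radius of convergence is the smallest modulus among the singular points: 4/5.


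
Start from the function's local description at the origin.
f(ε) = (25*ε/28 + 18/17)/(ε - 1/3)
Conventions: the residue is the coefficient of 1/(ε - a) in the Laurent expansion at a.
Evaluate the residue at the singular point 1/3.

At the order-1 pole 1/3 set g(ε) = (ε - (1/3))*f(ε) = 25*ε/28 + 18/17.
Simple pole: residue = g(a) at a = 1/3, which is 1937/1428.

The residue is 1937/1428.


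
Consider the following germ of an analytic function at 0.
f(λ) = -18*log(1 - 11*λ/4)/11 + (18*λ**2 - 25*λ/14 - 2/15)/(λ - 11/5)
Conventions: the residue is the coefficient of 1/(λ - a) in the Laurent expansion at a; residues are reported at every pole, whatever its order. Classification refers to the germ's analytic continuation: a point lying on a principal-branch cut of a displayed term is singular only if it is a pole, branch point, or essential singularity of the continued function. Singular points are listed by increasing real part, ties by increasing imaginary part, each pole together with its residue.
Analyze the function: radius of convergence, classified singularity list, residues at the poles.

Denominator factor (λ - 11/5): pole of order 1 at 11/5, modulus 11/5.
Branch term (-18/11)*log(1 - λ/(4/11)): its argument vanishes at λ = 4/11, a logarithmic branch point, modulus 4/11.
The radius of convergence is the smallest modulus among the singular points: 4/11.
The branch term is analytic at 11/5 and contributes nothing to the residue; only the rational part matters.
At the order-1 pole 11/5 set g(λ) = (λ - (11/5))*(rational part) = 18*λ**2 - 25*λ/14 - 2/15.
Simple pole: residue = g(a) at a = 11/5, which is 87211/1050.
List the singular points by increasing real part (a conjugate pair: the negative imaginary part first).

Radius of convergence at 0: 4/11.
At 4/11: a logarithmic branch point.
At 11/5: a pole of order 1; residue 87211/1050.


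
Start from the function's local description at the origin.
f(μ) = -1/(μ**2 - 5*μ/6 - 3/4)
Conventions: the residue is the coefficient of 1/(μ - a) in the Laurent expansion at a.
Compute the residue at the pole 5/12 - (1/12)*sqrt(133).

The residue is (6/133)*sqrt(133).

The factor μ**2 - 5*μ/6 - 3/4 splits as (μ - a)(μ - a') with a = 5/12 - (1/12)*sqrt(133), a' = 5/12 + (1/12)*sqrt(133). At the order-1 pole a set g(μ) = (μ - a)*f(μ) = [-1] / (μ - a').
Simple pole: residue = g(a) at a = 5/12 - (1/12)*sqrt(133), which is (6/133)*sqrt(133).


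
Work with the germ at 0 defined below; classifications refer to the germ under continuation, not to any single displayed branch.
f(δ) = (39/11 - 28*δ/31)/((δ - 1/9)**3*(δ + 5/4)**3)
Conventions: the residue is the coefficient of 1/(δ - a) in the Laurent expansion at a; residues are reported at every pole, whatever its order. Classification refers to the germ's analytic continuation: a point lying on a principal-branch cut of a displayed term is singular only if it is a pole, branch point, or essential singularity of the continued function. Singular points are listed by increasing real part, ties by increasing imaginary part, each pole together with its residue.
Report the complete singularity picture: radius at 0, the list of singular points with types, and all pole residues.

Denominator factor (δ + 5/4)^3: pole of order 3 at -5/4, modulus 5/4.
Denominator factor (δ - 1/9)^3: pole of order 3 at 1/9, modulus 1/9.
The radius of convergence is the smallest modulus among the singular points: 1/9.
At the order-3 pole -5/4 set g(δ) = (δ - (-5/4))^3*f(δ) = (39/11 - 28*δ/31)/(δ - 1/9)**3.
Order-3 pole: residue = g''(a)/2; g''(-5/4) = -1004504426496/96324059909, so the residue is -502252213248/96324059909.
At the order-3 pole 1/9 set g(δ) = (δ - (1/9))^3*f(δ) = (39/11 - 28*δ/31)/(δ + 5/4)**3.
Order-3 pole: residue = g''(a)/2; g''(1/9) = 1004504426496/96324059909, so the residue is 502252213248/96324059909.
List the singular points by increasing real part (a conjugate pair: the negative imaginary part first).

Radius of convergence at 0: 1/9.
At -5/4: a pole of order 3; residue -502252213248/96324059909.
At 1/9: a pole of order 3; residue 502252213248/96324059909.


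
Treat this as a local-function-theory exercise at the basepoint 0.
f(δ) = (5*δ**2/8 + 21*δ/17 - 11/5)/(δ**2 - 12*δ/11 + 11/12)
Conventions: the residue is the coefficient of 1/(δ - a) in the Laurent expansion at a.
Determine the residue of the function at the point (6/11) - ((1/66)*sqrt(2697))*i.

The factor δ**2 - 12*δ/11 + 11/12 splits as (δ - a)(δ - a') with a = (6/11) - ((1/66)*sqrt(2697))*i, a' = (6/11) + ((1/66)*sqrt(2697))*i. At the order-1 pole a set g(δ) = (δ - a)*f(δ) = [5*δ**2/8 + 21*δ/17 - 11/5] / (δ - a').
Simple pole: residue = g(a) at a = (6/11) - ((1/66)*sqrt(2697))*i, which is (717/748) - ((1705387/80694240)*sqrt(2697))*i.

The residue is (717/748) - ((1705387/80694240)*sqrt(2697))*i.


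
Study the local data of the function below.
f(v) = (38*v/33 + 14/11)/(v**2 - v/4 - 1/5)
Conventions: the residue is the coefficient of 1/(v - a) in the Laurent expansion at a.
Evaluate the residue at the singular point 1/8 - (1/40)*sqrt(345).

The residue is 19/33 - (17/207)*sqrt(345).

The factor v**2 - v/4 - 1/5 splits as (v - a)(v - a') with a = 1/8 - (1/40)*sqrt(345), a' = 1/8 + (1/40)*sqrt(345). At the order-1 pole a set g(v) = (v - a)*f(v) = [38*v/33 + 14/11] / (v - a').
Simple pole: residue = g(a) at a = 1/8 - (1/40)*sqrt(345), which is 19/33 - (17/207)*sqrt(345).


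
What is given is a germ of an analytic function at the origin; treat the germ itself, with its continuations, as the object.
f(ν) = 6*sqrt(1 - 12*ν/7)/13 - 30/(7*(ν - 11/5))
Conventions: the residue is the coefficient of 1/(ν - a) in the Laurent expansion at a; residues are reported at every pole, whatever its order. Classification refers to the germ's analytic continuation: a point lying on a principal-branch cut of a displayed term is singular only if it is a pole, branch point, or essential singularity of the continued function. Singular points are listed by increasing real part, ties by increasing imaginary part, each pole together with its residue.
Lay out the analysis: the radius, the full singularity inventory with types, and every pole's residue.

Radius of convergence at 0: 7/12.
At 7/12: an algebraic (square-root) branch point.
At 11/5: a pole of order 1; residue -30/7.

Denominator factor (ν - 11/5): pole of order 1 at 11/5, modulus 11/5.
Branch term (6/13)*sqrt(1 - ν/(7/12)): its argument vanishes at ν = 7/12, a square-root branch point, modulus 7/12.
The radius of convergence is the smallest modulus among the singular points: 7/12.
The branch term is analytic at 11/5 and contributes nothing to the residue; only the rational part matters.
At the order-1 pole 11/5 set g(ν) = (ν - (11/5))*(rational part) = -30/7.
Simple pole: residue = g(a) at a = 11/5, which is -30/7.
List the singular points by increasing real part (a conjugate pair: the negative imaginary part first).


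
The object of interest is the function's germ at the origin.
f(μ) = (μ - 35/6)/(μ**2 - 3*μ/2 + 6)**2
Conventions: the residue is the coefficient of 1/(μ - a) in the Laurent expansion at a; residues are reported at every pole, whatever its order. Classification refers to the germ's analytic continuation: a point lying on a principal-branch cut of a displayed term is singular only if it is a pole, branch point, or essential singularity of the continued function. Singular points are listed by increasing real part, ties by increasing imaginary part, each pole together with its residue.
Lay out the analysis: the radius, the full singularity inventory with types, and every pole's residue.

Denominator factor (μ**2 - 3*μ/2 + 6)^2: discriminant -87/4, complex-conjugate roots (3/4) + ((1/4)*sqrt(87))*i and (3/4) - ((1/4)*sqrt(87))*i; poles of order 2, moduli sqrt(6) and sqrt(6).
The radius of convergence is the smallest modulus among the singular points: sqrt(6).
The factor μ**2 - 3*μ/2 + 6 splits as (μ - a)(μ - a') with a = (3/4) - ((1/4)*sqrt(87))*i, a' = (3/4) + ((1/4)*sqrt(87))*i. At the order-2 pole a set g(μ) = (μ - a)^2*f(μ) = [μ - 35/6] / (μ - a')^2.
Order-2 pole: residue = g'(a); g'((3/4) - ((1/4)*sqrt(87))*i) = -((244/22707)*sqrt(87))*i, so the residue is -((244/22707)*sqrt(87))*i.
The factor μ**2 - 3*μ/2 + 6 splits as (μ - a)(μ - a') with a = (3/4) + ((1/4)*sqrt(87))*i, a' = (3/4) - ((1/4)*sqrt(87))*i. At the order-2 pole a set g(μ) = (μ - a)^2*f(μ) = [μ - 35/6] / (μ - a')^2.
Order-2 pole: residue = g'(a); g'((3/4) + ((1/4)*sqrt(87))*i) = ((244/22707)*sqrt(87))*i, so the residue is ((244/22707)*sqrt(87))*i.
List the singular points by increasing real part (a conjugate pair: the negative imaginary part first).

Radius of convergence at 0: sqrt(6).
At (3/4) - ((1/4)*sqrt(87))*i: a pole of order 2; residue -((244/22707)*sqrt(87))*i.
At (3/4) + ((1/4)*sqrt(87))*i: a pole of order 2; residue ((244/22707)*sqrt(87))*i.
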